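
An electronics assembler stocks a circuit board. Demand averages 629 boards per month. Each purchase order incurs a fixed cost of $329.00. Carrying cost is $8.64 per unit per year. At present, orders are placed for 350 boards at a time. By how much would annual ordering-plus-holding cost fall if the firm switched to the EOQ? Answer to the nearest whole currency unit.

Extra cost ≈ $2,056 per year

Annual demand D = 629 × 12 = 7,548.
EOQ = √(2DS/H) = √(2 × 7,548 × 329 / 8.64) ≈ 758.18.
Cost at Q* = (D/Q*)S + (Q*/2)H = √(2DSH) ≈ $6,550.67.
Cost at Q = 350: (7,548/350)×329 + (350/2)×8.64 = $7,095.12 + $1,512.00 = $8,607.12.
Excess = $8,607.12 − $6,550.67 = $2,056.45.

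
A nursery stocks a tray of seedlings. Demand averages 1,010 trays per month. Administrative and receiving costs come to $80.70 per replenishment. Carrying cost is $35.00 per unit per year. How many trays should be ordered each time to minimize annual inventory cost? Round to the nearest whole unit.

Q* ≈ 236 trays

Annual demand D = 1,010 × 12 = 12,120.
EOQ = √(2DS / H) = √(2 × 12,120 × 80.7 / 35).
= √(1,956,168 / 35) = √55,890.5143 ≈ 236.412.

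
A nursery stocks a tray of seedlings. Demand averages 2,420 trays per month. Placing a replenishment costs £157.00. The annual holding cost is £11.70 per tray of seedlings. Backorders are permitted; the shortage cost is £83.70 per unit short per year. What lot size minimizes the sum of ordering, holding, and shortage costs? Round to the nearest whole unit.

Q* ≈ 943 trays

Annual demand D = 2,420 × 12 = 29,040.
With planned backorders, Q* = √(2DS/H) · √((H+B)/B).
√(2DS/H) = √(2 × 29,040 × 157 / 11.7) = 882.816.
√((H+B)/B) = √((11.7+83.7)/83.7) = 1.0676.
Q* ≈ 942.501.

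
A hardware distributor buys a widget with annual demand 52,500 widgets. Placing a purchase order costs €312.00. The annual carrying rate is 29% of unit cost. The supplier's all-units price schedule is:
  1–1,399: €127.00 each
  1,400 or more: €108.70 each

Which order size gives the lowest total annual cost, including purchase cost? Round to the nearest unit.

Q* ≈ 1,400 widgets

Holding cost per unit per year at price C is H = 0.29·C.
For each price level, check whether its EOQ is feasible; otherwise the best quantity at that price is the breakpoint.
EOQ at €127.00 = 943.1 (feasible in tier 1): TC = 52,500×€127.00 + (52,500/943.1)×312 + (943.1/2)×0.29×€127.00 = €6,702,235.44.
EOQ at €108.70 = 1019.4 < 1400, so use break Q=1400: TC = 52,500×€108.70 + (52,500/1400.0)×312 + (1400.0/2)×0.29×€108.70 = €5,740,516.10.
Lowest total cost is €5,740,516.10 at Q = 1400.0.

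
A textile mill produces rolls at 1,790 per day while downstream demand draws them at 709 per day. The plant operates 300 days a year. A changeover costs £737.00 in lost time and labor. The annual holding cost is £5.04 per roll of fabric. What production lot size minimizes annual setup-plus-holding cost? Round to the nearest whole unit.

Annual demand D = 709 × 300 = 212,700.
Production build-up factor (1 − d/p) = 1 − 709/1,790 = 0.6039.
Q* = √(2DS / (H(1 − d/p))) = √(2 × 212,700 × 737 / (5.04 × 0.6039)).
= √(313,519,800 / 3.0437) ≈ 10149.178.

Q* ≈ 10,149 rolls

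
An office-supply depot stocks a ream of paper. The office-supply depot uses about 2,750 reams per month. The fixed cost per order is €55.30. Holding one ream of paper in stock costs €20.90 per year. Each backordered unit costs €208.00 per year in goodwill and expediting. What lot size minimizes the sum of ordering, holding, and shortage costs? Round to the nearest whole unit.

Annual demand D = 2,750 × 12 = 33,000.
With planned backorders, Q* = √(2DS/H) · √((H+B)/B).
√(2DS/H) = √(2 × 33,000 × 55.3 / 20.9) = 417.889.
√((H+B)/B) = √((20.9+208)/208) = 1.0490.
Q* ≈ 438.382.

Q* ≈ 438 reams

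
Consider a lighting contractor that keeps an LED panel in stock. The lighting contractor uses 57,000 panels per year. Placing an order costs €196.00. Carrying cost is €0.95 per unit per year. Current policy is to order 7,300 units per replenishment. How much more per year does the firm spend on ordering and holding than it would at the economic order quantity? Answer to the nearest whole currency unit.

Extra cost ≈ €391 per year

EOQ = √(2DS/H) = √(2 × 57,000 × 196 / 0.95) ≈ 4849.74.
Cost at Q* = (D/Q*)S + (Q*/2)H = √(2DSH) ≈ €4,607.26.
Cost at Q = 7,300: (57,000/7,300)×196 + (7,300/2)×0.95 = €1,530.41 + €3,467.50 = €4,997.91.
Excess = €4,997.91 − €4,607.26 = €390.66.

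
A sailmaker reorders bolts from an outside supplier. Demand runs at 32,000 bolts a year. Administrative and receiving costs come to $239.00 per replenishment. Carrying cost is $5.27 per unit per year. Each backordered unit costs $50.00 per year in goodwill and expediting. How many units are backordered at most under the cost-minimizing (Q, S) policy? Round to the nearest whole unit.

With planned backorders, Q* = √(2DS/H) · √((H+B)/B).
√(2DS/H) = √(2 × 32,000 × 239 / 5.27) = 1703.663.
√((H+B)/B) = √((5.27+50)/50) = 1.0514.
Q* ≈ 1791.197.
S* = Q* · H/(H+B) = 1791.197 × 5.27/55.27 ≈ 170.791.

S* ≈ 171 bolts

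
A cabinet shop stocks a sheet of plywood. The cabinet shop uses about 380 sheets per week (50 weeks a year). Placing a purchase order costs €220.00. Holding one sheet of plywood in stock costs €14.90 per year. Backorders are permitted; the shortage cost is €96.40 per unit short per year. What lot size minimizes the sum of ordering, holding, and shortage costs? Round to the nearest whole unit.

Q* ≈ 805 sheets

Annual demand D = 380 × 50 = 19,000.
With planned backorders, Q* = √(2DS/H) · √((H+B)/B).
√(2DS/H) = √(2 × 19,000 × 220 / 14.9) = 749.049.
√((H+B)/B) = √((14.9+96.4)/96.4) = 1.0745.
Q* ≈ 804.858.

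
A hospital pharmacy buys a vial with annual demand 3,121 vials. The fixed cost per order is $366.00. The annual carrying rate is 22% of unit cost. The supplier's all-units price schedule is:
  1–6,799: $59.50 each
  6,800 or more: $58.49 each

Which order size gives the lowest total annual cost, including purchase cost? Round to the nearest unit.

Q* ≈ 418 vials

Holding cost per unit per year at price C is H = 0.22·C.
Evaluate total cost at each tier's feasible EOQ or, if the EOQ is below the tier, at the tier's minimum quantity.
EOQ at $59.50 = 417.8 (feasible in tier 1): TC = 3,121×$59.50 + (3,121/417.8)×366 + (417.8/2)×0.22×$59.50 = $191,168.05.
EOQ at $58.49 = 421.4 < 6800, so use break Q=6800: TC = 3,121×$58.49 + (3,121/6800.0)×366 + (6800.0/2)×0.22×$58.49 = $226,465.79.
Lowest total cost is $191,168.05 at Q = 417.8.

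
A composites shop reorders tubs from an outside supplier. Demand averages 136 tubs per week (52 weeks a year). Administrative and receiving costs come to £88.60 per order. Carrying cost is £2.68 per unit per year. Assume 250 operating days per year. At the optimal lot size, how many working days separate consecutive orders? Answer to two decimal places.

T ≈ 24.17 days

Annual demand D = 136 × 52 = 7,072.
EOQ = √(2DS/H) = √(2 × 7,072 × 88.6 / 2.68) ≈ 683.81.
Cycle time = Q*/D × 250 = 683.81 / 7,072 × 250 ≈ 24.173 days.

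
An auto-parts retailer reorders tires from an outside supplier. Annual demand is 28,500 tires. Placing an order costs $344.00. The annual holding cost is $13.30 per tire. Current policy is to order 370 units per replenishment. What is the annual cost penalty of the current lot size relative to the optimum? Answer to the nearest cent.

EOQ = √(2DS/H) = √(2 × 28,500 × 344 / 13.3) ≈ 1214.20.
Cost at Q* = (D/Q*)S + (Q*/2)H = √(2DSH) ≈ $16,148.88.
Cost at Q = 370: (28,500/370)×344 + (370/2)×13.3 = $26,497.30 + $2,460.50 = $28,957.80.
Excess = $28,957.80 − $16,148.88 = $12,808.91.

Extra cost ≈ $12,808.91 per year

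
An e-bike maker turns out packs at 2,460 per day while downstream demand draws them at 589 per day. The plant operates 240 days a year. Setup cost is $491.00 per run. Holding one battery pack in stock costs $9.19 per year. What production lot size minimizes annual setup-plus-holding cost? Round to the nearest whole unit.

Q* ≈ 4,456 packs

Annual demand D = 589 × 240 = 141,360.
Production build-up factor (1 − d/p) = 1 − 589/2,460 = 0.7606.
Q* = √(2DS / (H(1 − d/p))) = √(2 × 141,360 × 491 / (9.19 × 0.7606)).
= √(138,815,520 / 6.9896) ≈ 4456.480.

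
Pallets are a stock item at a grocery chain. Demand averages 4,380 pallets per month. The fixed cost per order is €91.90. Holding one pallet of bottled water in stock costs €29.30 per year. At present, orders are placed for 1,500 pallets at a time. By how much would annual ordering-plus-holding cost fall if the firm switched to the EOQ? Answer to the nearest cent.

Extra cost ≈ €8,370.98 per year

Annual demand D = 4,380 × 12 = 52,560.
EOQ = √(2DS/H) = √(2 × 52,560 × 91.9 / 29.3) ≈ 574.20.
Cost at Q* = (D/Q*)S + (Q*/2)H = √(2DSH) ≈ €16,824.19.
Cost at Q = 1,500: (52,560/1,500)×91.9 + (1,500/2)×29.3 = €3,220.18 + €21,975.00 = €25,195.18.
Excess = €25,195.18 − €16,824.19 = €8,370.98.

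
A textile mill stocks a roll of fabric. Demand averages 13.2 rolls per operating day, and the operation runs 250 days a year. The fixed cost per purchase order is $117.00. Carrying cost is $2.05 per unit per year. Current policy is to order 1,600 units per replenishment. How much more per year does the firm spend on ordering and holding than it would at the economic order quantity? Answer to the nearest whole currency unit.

Extra cost ≈ $623 per year

Annual demand D = 13.2 × 250 = 3,300.
EOQ = √(2DS/H) = √(2 × 3,300 × 117 / 2.05) ≈ 613.75.
Cost at Q* = (D/Q*)S + (Q*/2)H = √(2DSH) ≈ $1,258.18.
Cost at Q = 1,600: (3,300/1,600)×117 + (1,600/2)×2.05 = $241.31 + $1,640.00 = $1,881.31.
Excess = $1,881.31 − $1,258.18 = $623.14.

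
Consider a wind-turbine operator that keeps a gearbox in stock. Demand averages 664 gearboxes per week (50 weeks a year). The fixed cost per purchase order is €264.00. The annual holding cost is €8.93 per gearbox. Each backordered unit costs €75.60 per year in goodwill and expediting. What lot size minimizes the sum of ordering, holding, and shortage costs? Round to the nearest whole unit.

Q* ≈ 1,482 gearboxes

Annual demand D = 664 × 50 = 33,200.
With planned backorders, Q* = √(2DS/H) · √((H+B)/B).
√(2DS/H) = √(2 × 33,200 × 264 / 8.93) = 1401.071.
√((H+B)/B) = √((8.93+75.6)/75.6) = 1.0574.
Q* ≈ 1481.511.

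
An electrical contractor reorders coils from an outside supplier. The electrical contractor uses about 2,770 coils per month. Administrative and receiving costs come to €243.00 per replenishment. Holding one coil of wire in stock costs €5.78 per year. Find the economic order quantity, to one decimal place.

Annual demand D = 2,770 × 12 = 33,240.
EOQ = √(2DS / H) = √(2 × 33,240 × 243 / 5.78).
= √(16,154,640 / 5.78) = √2,794,920.4152 ≈ 1671.802.

Q* ≈ 1,671.8 coils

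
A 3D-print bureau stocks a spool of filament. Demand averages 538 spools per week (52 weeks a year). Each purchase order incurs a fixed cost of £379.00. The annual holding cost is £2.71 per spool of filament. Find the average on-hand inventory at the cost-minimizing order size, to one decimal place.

Annual demand D = 538 × 52 = 27,976.
Q* = √(2DS/H) = √(2 × 27,976 × 379 / 2.71) ≈ 2797.32.
Average inventory = Q*/2 ≈ 2797.32 / 2 = 1398.662.

Average inventory ≈ 1,398.7 spools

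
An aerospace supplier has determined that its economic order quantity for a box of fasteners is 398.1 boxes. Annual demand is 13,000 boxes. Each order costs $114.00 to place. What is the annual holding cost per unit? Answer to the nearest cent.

The basic EOQ model gives Q* = √(2DS/H); rearrange for the unknown.
From Q* = √(2DS/H): H = 2DS / Q*² = 2 × 13,000 × 114 / 398.1² = 18.7022.

H ≈ $18.70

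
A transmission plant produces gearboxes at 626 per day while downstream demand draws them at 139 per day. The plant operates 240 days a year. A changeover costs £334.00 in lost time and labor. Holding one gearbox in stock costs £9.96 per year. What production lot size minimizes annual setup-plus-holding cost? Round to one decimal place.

Q* ≈ 1,695.9 gearboxes

Annual demand D = 139 × 240 = 33,360.
Production build-up factor (1 − d/p) = 1 − 139/626 = 0.7780.
Q* = √(2DS / (H(1 − d/p))) = √(2 × 33,360 × 334 / (9.96 × 0.7780)).
= √(22,284,480 / 7.7484) ≈ 1695.877.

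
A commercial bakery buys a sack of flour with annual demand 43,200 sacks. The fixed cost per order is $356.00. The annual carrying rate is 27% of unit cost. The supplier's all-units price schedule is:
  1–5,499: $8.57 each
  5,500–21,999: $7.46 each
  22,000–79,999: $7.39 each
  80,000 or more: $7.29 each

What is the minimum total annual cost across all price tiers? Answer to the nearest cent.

TC* ≈ $330,607.27

Holding cost per unit per year at price C is H = 0.27·C.
Evaluate total cost at each tier's feasible EOQ or, if the EOQ is below the tier, at the tier's minimum quantity.
EOQ at $8.57 = 3645.9 (feasible in tier 1): TC = 43,200×$8.57 + (43,200/3645.9)×356 + (3645.9/2)×0.27×$8.57 = $378,660.34.
EOQ at $7.46 = 3907.8 < 5500, so use break Q=5500: TC = 43,200×$7.46 + (43,200/5500.0)×356 + (5500.0/2)×0.27×$7.46 = $330,607.27.
EOQ at $7.39 = 3926.2 < 22000, so use break Q=22000: TC = 43,200×$7.39 + (43,200/22000.0)×356 + (22000.0/2)×0.27×$7.39 = $341,895.35.
EOQ at $7.29 = 3953.1 < 80000, so use break Q=80000: TC = 43,200×$7.29 + (43,200/80000.0)×356 + (80000.0/2)×0.27×$7.29 = $393,852.24.
Lowest total cost among the candidates is at Q = 5500.0.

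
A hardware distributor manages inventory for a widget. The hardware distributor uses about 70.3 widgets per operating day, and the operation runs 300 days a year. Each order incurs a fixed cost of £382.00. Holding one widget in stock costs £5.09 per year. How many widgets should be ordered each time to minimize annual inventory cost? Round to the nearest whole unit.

Annual demand D = 70.3 × 300 = 21,090.
EOQ = √(2DS / H) = √(2 × 21,090 × 382 / 5.09).
= √(16,112,760 / 5.09) = √3,165,571.7092 ≈ 1779.205.

Q* ≈ 1,779 widgets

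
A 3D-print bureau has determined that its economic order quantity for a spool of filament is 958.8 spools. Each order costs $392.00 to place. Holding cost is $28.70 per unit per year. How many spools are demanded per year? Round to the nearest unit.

The basic EOQ model gives Q* = √(2DS/H); rearrange for the unknown.
From Q* = √(2DS/H): D = Q*²H / (2S) = 958.8² × 28.7 / (2 × 392) = 33652.853.

D ≈ 33,653 spools per year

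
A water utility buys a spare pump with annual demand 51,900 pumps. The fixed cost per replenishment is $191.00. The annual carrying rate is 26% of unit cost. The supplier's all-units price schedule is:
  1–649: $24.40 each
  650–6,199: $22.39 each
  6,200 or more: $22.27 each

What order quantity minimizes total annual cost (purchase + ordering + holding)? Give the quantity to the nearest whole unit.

Q* ≈ 1,845 pumps

Holding cost per unit per year at price C is H = 0.26·C.
For each price level, check whether its EOQ is feasible; otherwise the best quantity at that price is the breakpoint.
Tier 1 ($24.40): EOQ = 1767.8 exceeds tier's upper bound 649, so this tier is dominated.
EOQ at $22.39 = 1845.4 (feasible in tier 2): TC = 51,900×$22.39 + (51,900/1845.4)×191 + (1845.4/2)×0.26×$22.39 = $1,172,784.09.
EOQ at $22.27 = 1850.4 < 6200, so use break Q=6200: TC = 51,900×$22.27 + (51,900/6200.0)×191 + (6200.0/2)×0.26×$22.27 = $1,175,361.47.
Lowest total cost is $1,172,784.09 at Q = 1845.4.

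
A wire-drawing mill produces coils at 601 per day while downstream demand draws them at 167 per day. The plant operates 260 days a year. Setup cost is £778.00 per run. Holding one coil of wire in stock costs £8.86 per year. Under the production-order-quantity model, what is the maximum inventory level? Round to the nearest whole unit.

Annual demand D = 167 × 260 = 43,420.
Production build-up factor (1 − d/p) = 1 − 167/601 = 0.7221.
Q* = √(2DS / (H(1 − d/p))) = √(2 × 43,420 × 778 / (8.86 × 0.7221)).
= √(67,561,520 / 6.3981) ≈ 3249.565.
Maximum inventory = Q*(1 − d/p) = 3249.565 × 0.7221 ≈ 2346.608.

I_max ≈ 2,347 coils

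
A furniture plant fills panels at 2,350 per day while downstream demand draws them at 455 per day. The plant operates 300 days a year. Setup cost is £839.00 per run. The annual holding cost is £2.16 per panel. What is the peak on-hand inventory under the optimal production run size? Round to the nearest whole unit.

Annual demand D = 455 × 300 = 136,500.
Production build-up factor (1 − d/p) = 1 − 455/2,350 = 0.8064.
Q* = √(2DS / (H(1 − d/p))) = √(2 × 136,500 × 839 / (2.16 × 0.8064)).
= √(229,047,000 / 1.7418) ≈ 11467.394.
Maximum inventory = Q*(1 − d/p) = 11467.394 × 0.8064 ≈ 9247.112.

I_max ≈ 9,247 panels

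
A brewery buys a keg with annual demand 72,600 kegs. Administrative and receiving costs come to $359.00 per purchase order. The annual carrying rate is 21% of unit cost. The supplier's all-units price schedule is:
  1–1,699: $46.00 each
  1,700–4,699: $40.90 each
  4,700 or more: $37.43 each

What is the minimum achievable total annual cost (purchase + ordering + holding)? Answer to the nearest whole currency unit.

TC* ≈ $2,741,435

Holding cost per unit per year at price C is H = 0.21·C.
Candidates are each tier's EOQ (if it falls in that tier) and each price-break quantity.
Tier 1 ($46.00): EOQ = 2323.0 exceeds tier's upper bound 1699, so this tier is dominated.
EOQ at $40.90 = 2463.5 (feasible in tier 2): TC = 72,600×$40.90 + (72,600/2463.5)×359 + (2463.5/2)×0.21×$40.90 = $2,990,499.33.
EOQ at $37.43 = 2575.2 < 4700, so use break Q=4700: TC = 72,600×$37.43 + (72,600/4700.0)×359 + (4700.0/2)×0.21×$37.43 = $2,741,435.11.
Lowest total cost among the candidates is at Q = 4700.0.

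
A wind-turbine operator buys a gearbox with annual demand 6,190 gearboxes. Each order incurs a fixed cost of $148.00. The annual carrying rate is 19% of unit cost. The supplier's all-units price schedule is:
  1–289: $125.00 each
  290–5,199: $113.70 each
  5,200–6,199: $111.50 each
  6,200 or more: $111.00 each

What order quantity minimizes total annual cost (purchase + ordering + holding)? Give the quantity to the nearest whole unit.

Holding cost per unit per year at price C is H = 0.19·C.
For each price level, check whether its EOQ is feasible; otherwise the best quantity at that price is the breakpoint.
EOQ at $125.00 = 277.8 (feasible in tier 1): TC = 6,190×$125.00 + (6,190/277.8)×148 + (277.8/2)×0.19×$125.00 = $780,346.64.
EOQ at $113.70 = 291.2 (feasible in tier 2): TC = 6,190×$113.70 + (6,190/291.2)×148 + (291.2/2)×0.19×$113.70 = $710,094.41.
EOQ at $111.50 = 294.1 < 5200, so use break Q=5200: TC = 6,190×$111.50 + (6,190/5200.0)×148 + (5200.0/2)×0.19×$111.50 = $745,442.18.
EOQ at $111.00 = 294.7 < 6200, so use break Q=6200: TC = 6,190×$111.00 + (6,190/6200.0)×148 + (6200.0/2)×0.19×$111.00 = $752,616.76.
Lowest total cost is $710,094.41 at Q = 291.2.

Q* ≈ 291 gearboxes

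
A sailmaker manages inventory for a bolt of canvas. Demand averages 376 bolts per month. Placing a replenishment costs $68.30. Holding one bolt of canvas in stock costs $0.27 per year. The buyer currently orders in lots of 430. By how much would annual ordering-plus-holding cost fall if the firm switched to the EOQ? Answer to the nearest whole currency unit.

Annual demand D = 376 × 12 = 4,512.
EOQ = √(2DS/H) = √(2 × 4,512 × 68.3 / 0.27) ≈ 1510.87.
Cost at Q* = (D/Q*)S + (Q*/2)H = √(2DSH) ≈ $407.94.
Cost at Q = 430: (4,512/430)×68.3 + (430/2)×0.27 = $716.67 + $58.05 = $774.72.
Excess = $774.72 − $407.94 = $366.79.

Extra cost ≈ $367 per year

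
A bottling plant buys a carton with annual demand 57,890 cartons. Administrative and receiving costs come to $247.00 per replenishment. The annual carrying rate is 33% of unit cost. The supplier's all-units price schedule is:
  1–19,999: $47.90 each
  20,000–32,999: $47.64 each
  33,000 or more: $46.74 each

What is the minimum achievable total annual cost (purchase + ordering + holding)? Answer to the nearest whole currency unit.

TC* ≈ $2,794,192

Holding cost per unit per year at price C is H = 0.33·C.
For each price level, check whether its EOQ is feasible; otherwise the best quantity at that price is the breakpoint.
EOQ at $47.90 = 1345.1 (feasible in tier 1): TC = 57,890×$47.90 + (57,890/1345.1)×247 + (1345.1/2)×0.33×$47.90 = $2,794,192.31.
EOQ at $47.64 = 1348.7 < 20000, so use break Q=20000: TC = 57,890×$47.64 + (57,890/20000.0)×247 + (20000.0/2)×0.33×$47.64 = $2,915,806.54.
EOQ at $46.74 = 1361.6 < 33000, so use break Q=33000: TC = 57,890×$46.74 + (57,890/33000.0)×247 + (33000.0/2)×0.33×$46.74 = $2,960,711.20.
Lowest total cost among the candidates is at Q = 1345.1.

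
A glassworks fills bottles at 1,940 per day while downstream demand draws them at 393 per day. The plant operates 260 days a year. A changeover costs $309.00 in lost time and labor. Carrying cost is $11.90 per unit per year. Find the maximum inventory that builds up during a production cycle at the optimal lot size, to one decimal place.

I_max ≈ 2,057.1 bottles

Annual demand D = 393 × 260 = 102,180.
Production build-up factor (1 − d/p) = 1 − 393/1,940 = 0.7974.
Q* = √(2DS / (H(1 − d/p))) = √(2 × 102,180 × 309 / (11.9 × 0.7974)).
= √(63,147,240 / 9.4893) ≈ 2579.642.
Maximum inventory = Q*(1 − d/p) = 2579.642 × 0.7974 ≈ 2057.065.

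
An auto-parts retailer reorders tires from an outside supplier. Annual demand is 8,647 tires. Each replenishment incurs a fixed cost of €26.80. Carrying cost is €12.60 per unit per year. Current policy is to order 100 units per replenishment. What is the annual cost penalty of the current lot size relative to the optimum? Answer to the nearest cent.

Extra cost ≈ €530.82 per year

EOQ = √(2DS/H) = √(2 × 8,647 × 26.8 / 12.6) ≈ 191.79.
Cost at Q* = (D/Q*)S + (Q*/2)H = √(2DSH) ≈ €2,416.58.
Cost at Q = 100: (8,647/100)×26.8 + (100/2)×12.6 = €2,317.40 + €630.00 = €2,947.40.
Excess = €2,947.40 − €2,416.58 = €530.82.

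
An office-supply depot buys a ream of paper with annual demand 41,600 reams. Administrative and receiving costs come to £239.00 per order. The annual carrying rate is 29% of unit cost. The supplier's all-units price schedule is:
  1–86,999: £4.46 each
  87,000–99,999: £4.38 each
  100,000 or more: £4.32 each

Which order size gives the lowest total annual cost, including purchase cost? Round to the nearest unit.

Holding cost per unit per year at price C is H = 0.29·C.
For each price level, check whether its EOQ is feasible; otherwise the best quantity at that price is the breakpoint.
EOQ at £4.46 = 3921.0 (feasible in tier 1): TC = 41,600×£4.46 + (41,600/3921.0)×239 + (3921.0/2)×0.29×£4.46 = £190,607.39.
EOQ at £4.38 = 3956.6 < 87000, so use break Q=87000: TC = 41,600×£4.38 + (41,600/87000.0)×239 + (87000.0/2)×0.29×£4.38 = £237,575.98.
EOQ at £4.32 = 3984.0 < 100000, so use break Q=100000: TC = 41,600×£4.32 + (41,600/100000.0)×239 + (100000.0/2)×0.29×£4.32 = £242,451.42.
Lowest total cost is £190,607.39 at Q = 3921.0.

Q* ≈ 3,921 reams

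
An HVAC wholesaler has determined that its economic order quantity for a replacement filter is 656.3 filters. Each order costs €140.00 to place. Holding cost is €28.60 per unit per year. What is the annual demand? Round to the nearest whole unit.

The basic EOQ model gives Q* = √(2DS/H); rearrange for the unknown.
From Q* = √(2DS/H): D = Q*²H / (2S) = 656.3² × 28.6 / (2 × 140) = 43995.961.

D ≈ 43,996 filters per year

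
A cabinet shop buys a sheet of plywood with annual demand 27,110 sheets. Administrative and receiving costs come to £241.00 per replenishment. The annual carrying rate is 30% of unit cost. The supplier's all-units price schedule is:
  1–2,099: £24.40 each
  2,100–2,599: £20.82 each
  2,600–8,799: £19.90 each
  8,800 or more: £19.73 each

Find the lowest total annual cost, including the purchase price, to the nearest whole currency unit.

Holding cost per unit per year at price C is H = 0.30·C.
For each price level, check whether its EOQ is feasible; otherwise the best quantity at that price is the breakpoint.
EOQ at £24.40 = 1336.1 (feasible in tier 1): TC = 27,110×£24.40 + (27,110/1336.1)×241 + (1336.1/2)×0.30×£24.40 = £671,264.11.
EOQ at £20.82 = 1446.4 < 2100, so use break Q=2100: TC = 27,110×£20.82 + (27,110/2100.0)×241 + (2100.0/2)×0.30×£20.82 = £574,099.70.
EOQ at £19.90 = 1479.5 < 2600, so use break Q=2600: TC = 27,110×£19.90 + (27,110/2600.0)×241 + (2600.0/2)×0.30×£19.90 = £549,762.89.
EOQ at £19.73 = 1485.8 < 8800, so use break Q=8800: TC = 27,110×£19.73 + (27,110/8800.0)×241 + (8800.0/2)×0.30×£19.73 = £561,666.34.
Lowest total cost among the candidates is at Q = 2600.0.

TC* ≈ £549,763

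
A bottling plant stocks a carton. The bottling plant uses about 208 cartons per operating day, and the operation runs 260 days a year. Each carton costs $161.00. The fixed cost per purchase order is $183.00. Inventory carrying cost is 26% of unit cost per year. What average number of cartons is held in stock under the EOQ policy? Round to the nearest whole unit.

Average inventory ≈ 344 cartons

Annual demand D = 208 × 260 = 54,080.
Holding cost H = 0.26 × $161.00 = $41.8600 per unit per year.
The optimal lot size = √(2DS/H) = √(2 × 54,080 × 183 / 41.86) ≈ 687.64.
Average inventory = Q*/2 ≈ 687.64 / 2 = 343.819.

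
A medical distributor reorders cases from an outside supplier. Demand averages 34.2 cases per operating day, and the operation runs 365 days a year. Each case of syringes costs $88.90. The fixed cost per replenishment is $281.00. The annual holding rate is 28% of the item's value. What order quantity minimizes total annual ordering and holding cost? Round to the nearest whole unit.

Q* ≈ 531 cases

Annual demand D = 34.2 × 365 = 12,483.
Holding cost H = 0.28 × $88.90 = $24.8920 per unit per year.
EOQ = √(2DS / H) = √(2 × 12,483 × 281 / 24.892).
= √(7,015,446 / 24.892) = √281,835.3688 ≈ 530.882.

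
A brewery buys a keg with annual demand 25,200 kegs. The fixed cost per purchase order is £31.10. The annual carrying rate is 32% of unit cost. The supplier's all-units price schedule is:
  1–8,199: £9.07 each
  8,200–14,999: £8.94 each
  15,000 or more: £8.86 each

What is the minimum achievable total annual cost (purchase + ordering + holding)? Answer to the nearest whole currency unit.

TC* ≈ £230,697

Holding cost per unit per year at price C is H = 0.32·C.
For each price level, check whether its EOQ is feasible; otherwise the best quantity at that price is the breakpoint.
EOQ at £9.07 = 734.9 (feasible in tier 1): TC = 25,200×£9.07 + (25,200/734.9)×31.1 + (734.9/2)×0.32×£9.07 = £230,696.92.
EOQ at £8.94 = 740.2 < 8200, so use break Q=8200: TC = 25,200×£8.94 + (25,200/8200.0)×31.1 + (8200.0/2)×0.32×£8.94 = £237,112.86.
EOQ at £8.86 = 743.5 < 15000, so use break Q=15000: TC = 25,200×£8.86 + (25,200/15000.0)×31.1 + (15000.0/2)×0.32×£8.86 = £244,588.25.
Lowest total cost among the candidates is at Q = 734.9.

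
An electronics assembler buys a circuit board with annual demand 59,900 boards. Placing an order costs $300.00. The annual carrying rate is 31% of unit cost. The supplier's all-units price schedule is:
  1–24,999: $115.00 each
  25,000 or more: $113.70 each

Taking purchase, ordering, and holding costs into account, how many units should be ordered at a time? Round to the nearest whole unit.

Holding cost per unit per year at price C is H = 0.31·C.
For each price level, check whether its EOQ is feasible; otherwise the best quantity at that price is the breakpoint.
EOQ at $115.00 = 1004.1 (feasible in tier 1): TC = 59,900×$115.00 + (59,900/1004.1)×300 + (1004.1/2)×0.31×$115.00 = $6,924,294.71.
EOQ at $113.70 = 1009.8 < 25000, so use break Q=25000: TC = 59,900×$113.70 + (59,900/25000.0)×300 + (25000.0/2)×0.31×$113.70 = $7,251,936.30.
Lowest total cost is $6,924,294.71 at Q = 1004.1.

Q* ≈ 1,004 boards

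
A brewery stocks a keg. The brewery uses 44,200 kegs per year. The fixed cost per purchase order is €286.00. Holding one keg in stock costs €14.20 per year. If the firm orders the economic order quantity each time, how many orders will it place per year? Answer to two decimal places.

N ≈ 33.13 orders per year

The optimal lot size = √(2DS/H) = √(2 × 44,200 × 286 / 14.2) ≈ 1334.34.
Orders per year = D / Q* = 44,200 / 1334.34 ≈ 33.125.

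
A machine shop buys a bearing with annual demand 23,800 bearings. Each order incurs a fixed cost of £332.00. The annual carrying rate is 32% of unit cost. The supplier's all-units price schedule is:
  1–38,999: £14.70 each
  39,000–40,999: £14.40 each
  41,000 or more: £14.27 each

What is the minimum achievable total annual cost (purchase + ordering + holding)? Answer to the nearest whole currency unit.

TC* ≈ £358,482

Holding cost per unit per year at price C is H = 0.32·C.
For each price level, check whether its EOQ is feasible; otherwise the best quantity at that price is the breakpoint.
EOQ at £14.70 = 1832.9 (feasible in tier 1): TC = 23,800×£14.70 + (23,800/1832.9)×332 + (1832.9/2)×0.32×£14.70 = £358,481.96.
EOQ at £14.40 = 1851.9 < 39000, so use break Q=39000: TC = 23,800×£14.40 + (23,800/39000.0)×332 + (39000.0/2)×0.32×£14.40 = £432,778.61.
EOQ at £14.27 = 1860.3 < 41000, so use break Q=41000: TC = 23,800×£14.27 + (23,800/41000.0)×332 + (41000.0/2)×0.32×£14.27 = £433,429.92.
Lowest total cost among the candidates is at Q = 1832.9.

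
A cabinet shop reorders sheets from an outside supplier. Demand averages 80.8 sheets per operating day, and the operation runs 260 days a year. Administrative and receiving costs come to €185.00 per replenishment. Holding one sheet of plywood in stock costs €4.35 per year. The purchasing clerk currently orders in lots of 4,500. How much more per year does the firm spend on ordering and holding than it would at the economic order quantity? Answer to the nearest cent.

Annual demand D = 80.8 × 260 = 21,008.
EOQ = √(2DS/H) = √(2 × 21,008 × 185 / 4.35) ≈ 1336.75.
Cost at Q* = (D/Q*)S + (Q*/2)H = √(2DSH) ≈ €5,814.84.
Cost at Q = 4,500: (21,008/4,500)×185 + (4,500/2)×4.35 = €863.66 + €9,787.50 = €10,651.16.
Excess = €10,651.16 − €5,814.84 = €4,836.32.

Extra cost ≈ €4,836.32 per year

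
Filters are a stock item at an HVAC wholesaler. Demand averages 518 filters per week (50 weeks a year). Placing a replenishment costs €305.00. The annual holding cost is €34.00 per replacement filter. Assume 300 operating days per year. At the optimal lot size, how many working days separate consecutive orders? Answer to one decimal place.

Annual demand D = 518 × 50 = 25,900.
Q* = √(2DS/H) = √(2 × 25,900 × 305 / 34) ≈ 681.67.
Cycle time = Q*/D × 300 = 681.67 / 25,900 × 300 ≈ 7.896 days.

T ≈ 7.9 days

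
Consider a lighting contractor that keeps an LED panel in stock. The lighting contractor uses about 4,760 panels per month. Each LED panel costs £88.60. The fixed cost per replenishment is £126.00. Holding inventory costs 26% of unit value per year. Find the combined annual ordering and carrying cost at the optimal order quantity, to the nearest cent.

TC* ≈ £18,209.50

Annual demand D = 4,760 × 12 = 57,120.
Holding cost H = 0.26 × £88.60 = £23.0360 per unit per year.
EOQ = √(2DS/H) = √(2 × 57,120 × 126 / 23.036) ≈ 790.48.
At Q*, ordering cost (D/Q*)S equals holding cost (Q*/2)H, each = √(DSH/2).
Minimum total = √(2DSH) = √(2 × 57,120 × 126 × 23.036) ≈ 18209.495.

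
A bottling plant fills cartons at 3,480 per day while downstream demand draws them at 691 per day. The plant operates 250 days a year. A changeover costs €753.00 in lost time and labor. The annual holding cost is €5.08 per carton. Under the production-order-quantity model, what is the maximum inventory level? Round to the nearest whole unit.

Annual demand D = 691 × 250 = 172,750.
Production build-up factor (1 − d/p) = 1 − 691/3,480 = 0.8014.
Q* = √(2DS / (H(1 − d/p))) = √(2 × 172,750 × 753 / (5.08 × 0.8014)).
= √(260,161,500 / 4.0713) ≈ 7993.832.
Maximum inventory = Q*(1 − d/p) = 7993.832 × 0.8014 ≈ 6406.551.

I_max ≈ 6,407 cartons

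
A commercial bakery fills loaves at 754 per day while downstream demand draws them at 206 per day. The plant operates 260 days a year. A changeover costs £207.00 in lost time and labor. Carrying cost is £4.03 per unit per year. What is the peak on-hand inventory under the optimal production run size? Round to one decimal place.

Annual demand D = 206 × 260 = 53,560.
Production build-up factor (1 − d/p) = 1 − 206/754 = 0.7268.
Q* = √(2DS / (H(1 − d/p))) = √(2 × 53,560 × 207 / (4.03 × 0.7268)).
= √(22,173,840 / 2.929) ≈ 2751.461.
Maximum inventory = Q*(1 − d/p) = 2751.461 × 0.7268 ≈ 1999.735.

I_max ≈ 1,999.7 loaves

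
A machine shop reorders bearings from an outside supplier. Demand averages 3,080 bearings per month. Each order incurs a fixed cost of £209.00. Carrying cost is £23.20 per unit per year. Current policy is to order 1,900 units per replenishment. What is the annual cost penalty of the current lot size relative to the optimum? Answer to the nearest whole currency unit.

Annual demand D = 3,080 × 12 = 36,960.
EOQ = √(2DS/H) = √(2 × 36,960 × 209 / 23.2) ≈ 816.04.
Cost at Q* = (D/Q*)S + (Q*/2)H = √(2DSH) ≈ £18,932.07.
Cost at Q = 1,900: (36,960/1,900)×209 + (1,900/2)×23.2 = £4,065.60 + £22,040.00 = £26,105.60.
Excess = £26,105.60 − £18,932.07 = £7,173.53.

Extra cost ≈ £7,174 per year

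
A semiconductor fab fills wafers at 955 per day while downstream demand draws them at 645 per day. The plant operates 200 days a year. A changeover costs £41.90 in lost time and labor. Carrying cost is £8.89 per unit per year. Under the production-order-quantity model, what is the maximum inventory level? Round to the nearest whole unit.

I_max ≈ 628 wafers

Annual demand D = 645 × 200 = 129,000.
Production build-up factor (1 − d/p) = 1 − 645/955 = 0.3246.
Q* = √(2DS / (H(1 − d/p))) = √(2 × 129,000 × 41.9 / (8.89 × 0.3246)).
= √(10,810,200 / 2.8858) ≈ 1935.472.
Maximum inventory = Q*(1 − d/p) = 1935.472 × 0.3246 ≈ 628.268.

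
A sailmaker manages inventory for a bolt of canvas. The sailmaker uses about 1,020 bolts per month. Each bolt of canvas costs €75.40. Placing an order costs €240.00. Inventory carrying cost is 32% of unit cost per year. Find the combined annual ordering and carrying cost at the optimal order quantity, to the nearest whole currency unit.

TC* ≈ €11,906

Annual demand D = 1,020 × 12 = 12,240.
Holding cost H = 0.32 × €75.40 = €24.1280 per unit per year.
Q* = √(2DS/H) = √(2 × 12,240 × 240 / 24.128) ≈ 493.46.
At the optimum the two cost components are equal, so total cost = 2·(Q*/2)H = Q*·H.
Minimum total = √(2DSH) = √(2 × 12,240 × 240 × 24.128) ≈ 11906.168.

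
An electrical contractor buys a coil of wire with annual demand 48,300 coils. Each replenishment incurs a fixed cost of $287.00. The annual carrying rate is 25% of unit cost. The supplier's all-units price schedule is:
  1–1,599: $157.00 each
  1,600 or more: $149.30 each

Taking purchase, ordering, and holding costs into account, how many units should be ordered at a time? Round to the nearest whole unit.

Holding cost per unit per year at price C is H = 0.25·C.
Candidates are each tier's EOQ (if it falls in that tier) and each price-break quantity.
EOQ at $157.00 = 840.4 (feasible in tier 1): TC = 48,300×$157.00 + (48,300/840.4)×287 + (840.4/2)×0.25×$157.00 = $7,616,087.50.
EOQ at $149.30 = 861.8 < 1600, so use break Q=1600: TC = 48,300×$149.30 + (48,300/1600.0)×287 + (1600.0/2)×0.25×$149.30 = $7,249,713.81.
Lowest total cost is $7,249,713.81 at Q = 1600.0.

Q* ≈ 1,600 coils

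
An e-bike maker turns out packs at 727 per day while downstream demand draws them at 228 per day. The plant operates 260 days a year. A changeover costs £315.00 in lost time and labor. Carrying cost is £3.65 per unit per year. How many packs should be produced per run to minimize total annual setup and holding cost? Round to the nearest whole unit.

Q* ≈ 3,861 packs

Annual demand D = 228 × 260 = 59,280.
Production build-up factor (1 − d/p) = 1 − 228/727 = 0.6864.
Q* = √(2DS / (H(1 − d/p))) = √(2 × 59,280 × 315 / (3.65 × 0.6864)).
= √(37,346,400 / 2.5053) ≈ 3860.956.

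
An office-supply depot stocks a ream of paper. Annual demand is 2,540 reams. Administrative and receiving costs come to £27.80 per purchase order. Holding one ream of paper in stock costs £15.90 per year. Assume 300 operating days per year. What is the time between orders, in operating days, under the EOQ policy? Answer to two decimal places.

EOQ = √(2DS/H) = √(2 × 2,540 × 27.8 / 15.9) ≈ 94.24.
Cycle time = Q*/D × 300 = 94.24 / 2,540 × 300 ≈ 11.131 days.

T ≈ 11.13 days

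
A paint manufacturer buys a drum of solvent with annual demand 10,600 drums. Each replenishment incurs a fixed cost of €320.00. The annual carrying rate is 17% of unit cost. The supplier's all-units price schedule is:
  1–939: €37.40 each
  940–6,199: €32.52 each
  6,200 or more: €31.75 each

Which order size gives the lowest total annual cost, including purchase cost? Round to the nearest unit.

Q* ≈ 1,108 drums

Holding cost per unit per year at price C is H = 0.17·C.
For each price level, check whether its EOQ is feasible; otherwise the best quantity at that price is the breakpoint.
Tier 1 (€37.40): EOQ = 1033.0 exceeds tier's upper bound 939, so this tier is dominated.
EOQ at €32.52 = 1107.8 (feasible in tier 2): TC = 10,600×€32.52 + (10,600/1107.8)×320 + (1107.8/2)×0.17×€32.52 = €350,836.11.
EOQ at €31.75 = 1121.1 < 6200, so use break Q=6200: TC = 10,600×€31.75 + (10,600/6200.0)×320 + (6200.0/2)×0.17×€31.75 = €353,829.35.
Lowest total cost is €350,836.11 at Q = 1107.8.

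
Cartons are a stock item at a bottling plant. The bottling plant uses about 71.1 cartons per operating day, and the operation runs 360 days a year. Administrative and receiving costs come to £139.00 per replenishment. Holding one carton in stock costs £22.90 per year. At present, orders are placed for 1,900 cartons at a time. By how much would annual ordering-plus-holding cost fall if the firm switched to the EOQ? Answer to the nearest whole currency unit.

Extra cost ≈ £10,862 per year

Annual demand D = 71.1 × 360 = 25,596.
EOQ = √(2DS/H) = √(2 × 25,596 × 139 / 22.9) ≈ 557.43.
Cost at Q* = (D/Q*)S + (Q*/2)H = √(2DSH) ≈ £12,765.16.
Cost at Q = 1,900: (25,596/1,900)×139 + (1,900/2)×22.9 = £1,872.55 + £21,755.00 = £23,627.55.
Excess = £23,627.55 − £12,765.16 = £10,862.39.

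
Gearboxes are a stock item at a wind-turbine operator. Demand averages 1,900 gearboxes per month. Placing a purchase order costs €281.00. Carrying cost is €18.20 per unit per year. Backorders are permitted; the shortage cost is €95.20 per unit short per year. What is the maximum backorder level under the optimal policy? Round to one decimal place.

S* ≈ 147.0 gearboxes

Annual demand D = 1,900 × 12 = 22,800.
With planned backorders, Q* = √(2DS/H) · √((H+B)/B).
√(2DS/H) = √(2 × 22,800 × 281 / 18.2) = 839.073.
√((H+B)/B) = √((18.2+95.2)/95.2) = 1.0914.
Q* ≈ 915.773.
S* = Q* · H/(H+B) = 915.773 × 18.2/113.4 ≈ 146.976.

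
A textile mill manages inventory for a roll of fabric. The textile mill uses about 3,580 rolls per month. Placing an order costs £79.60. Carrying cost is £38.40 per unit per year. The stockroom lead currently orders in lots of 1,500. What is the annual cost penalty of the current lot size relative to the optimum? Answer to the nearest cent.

Extra cost ≈ £14,873.99 per year

Annual demand D = 3,580 × 12 = 42,960.
EOQ = √(2DS/H) = √(2 × 42,960 × 79.6 / 38.4) ≈ 422.02.
Cost at Q* = (D/Q*)S + (Q*/2)H = √(2DSH) ≈ £16,205.76.
Cost at Q = 1,500: (42,960/1,500)×79.6 + (1,500/2)×38.4 = £2,279.74 + £28,800.00 = £31,079.74.
Excess = £31,079.74 − £16,205.76 = £14,873.99.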